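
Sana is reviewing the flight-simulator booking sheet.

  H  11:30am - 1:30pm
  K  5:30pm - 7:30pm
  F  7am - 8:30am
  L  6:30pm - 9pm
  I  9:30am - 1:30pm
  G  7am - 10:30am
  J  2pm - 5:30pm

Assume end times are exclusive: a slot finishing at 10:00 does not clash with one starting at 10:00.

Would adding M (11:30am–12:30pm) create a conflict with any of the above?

F: ends 8:30am at or before M starts 11:30am → clear.
G: ends 10:30am at or before M starts 11:30am → clear.
I: starts 9:30am before M ends 12:30pm, and ends 1:30pm after M starts 11:30am → overlap.
H: starts 11:30am before M ends 12:30pm, and ends 1:30pm after M starts 11:30am → overlap.
J: starts 2pm at or after M ends 12:30pm → clear.
K: starts 5:30pm at or after M ends 12:30pm → clear.
L: starts 6:30pm at or after M ends 12:30pm → clear.
M overlaps H, I.

Yes — it overlaps H, I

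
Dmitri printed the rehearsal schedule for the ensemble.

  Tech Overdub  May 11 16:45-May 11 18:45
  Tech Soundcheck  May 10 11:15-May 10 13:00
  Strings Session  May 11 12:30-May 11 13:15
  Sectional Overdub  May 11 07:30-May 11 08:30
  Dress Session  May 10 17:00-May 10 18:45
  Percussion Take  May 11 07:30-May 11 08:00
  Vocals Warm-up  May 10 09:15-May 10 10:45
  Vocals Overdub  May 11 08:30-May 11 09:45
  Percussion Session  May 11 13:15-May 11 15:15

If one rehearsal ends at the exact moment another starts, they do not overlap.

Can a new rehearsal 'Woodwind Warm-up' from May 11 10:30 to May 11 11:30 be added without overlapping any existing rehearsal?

Yes — the slot is free

Vocals Warm-up: ends May 10 10:45 at or before Woodwind Warm-up starts May 11 10:30 → clear.
Tech Soundcheck: ends May 10 13:00 at or before Woodwind Warm-up starts May 11 10:30 → clear.
Dress Session: ends May 10 18:45 at or before Woodwind Warm-up starts May 11 10:30 → clear.
Percussion Take: ends May 11 08:00 at or before Woodwind Warm-up starts May 11 10:30 → clear.
Sectional Overdub: ends May 11 08:30 at or before Woodwind Warm-up starts May 11 10:30 → clear.
Vocals Overdub: ends May 11 09:45 at or before Woodwind Warm-up starts May 11 10:30 → clear.
Strings Session: starts May 11 12:30 at or after Woodwind Warm-up ends May 11 11:30 → clear.
Percussion Session: starts May 11 13:15 at or after Woodwind Warm-up ends May 11 11:30 → clear.
Tech Overdub: starts May 11 16:45 at or after Woodwind Warm-up ends May 11 11:30 → clear.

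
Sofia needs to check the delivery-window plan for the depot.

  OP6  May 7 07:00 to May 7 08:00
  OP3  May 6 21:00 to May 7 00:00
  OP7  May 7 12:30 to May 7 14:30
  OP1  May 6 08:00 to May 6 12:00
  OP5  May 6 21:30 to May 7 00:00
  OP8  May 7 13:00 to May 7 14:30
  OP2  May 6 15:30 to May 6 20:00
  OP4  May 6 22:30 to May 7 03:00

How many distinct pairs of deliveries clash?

4

Check each pair: they overlap iff neither finishes before the other starts.
Sorted by start: OP1, OP2, OP3, OP5, OP4, OP6, OP7, OP8.
OP2 starts after OP1 ends — done with OP1.
OP3 starts after OP2 ends — done with OP2.
OP5 starts before OP3 ends → OP3 and OP5 overlap.
OP4 starts before OP3 ends → OP3 and OP4 overlap.
OP6 starts after OP3 ends — done with OP3.
OP4 starts before OP5 ends → OP5 and OP4 overlap.
OP6 starts after OP5 ends — done with OP5.
OP6 starts after OP4 ends — done with OP4.
OP7 starts after OP6 ends — done with OP6.
OP8 starts before OP7 ends → OP7 and OP8 overlap.
Overlapping pairs: OP3 & OP4, OP3 & OP5, OP4 & OP5, OP7 & OP8 — 4 in total.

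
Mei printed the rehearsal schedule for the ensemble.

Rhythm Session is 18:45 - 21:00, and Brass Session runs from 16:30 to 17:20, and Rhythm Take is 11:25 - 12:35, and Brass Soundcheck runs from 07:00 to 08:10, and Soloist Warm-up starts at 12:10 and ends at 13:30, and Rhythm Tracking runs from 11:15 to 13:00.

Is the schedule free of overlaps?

No

Sorted by start: Brass Soundcheck, Rhythm Tracking, Rhythm Take, Soloist Warm-up, Brass Session, Rhythm Session.
Rhythm Tracking starts after Brass Soundcheck ends — done with Brass Soundcheck.
Rhythm Take starts before Rhythm Tracking ends → Rhythm Tracking and Rhythm Take overlap.
That's a conflict, so the schedule is not conflict-free.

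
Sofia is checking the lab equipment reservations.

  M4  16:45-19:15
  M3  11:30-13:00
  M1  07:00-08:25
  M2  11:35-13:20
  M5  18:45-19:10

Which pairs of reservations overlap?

M2 & M3, M4 & M5

Sorted by start: M1, M3, M2, M4, M5.
M3 starts after M1 ends, so M1 has no further overlaps.
M2 starts before M3 ends → M3 and M2 overlap.
M4 starts after M3 ends, so M3 has no further overlaps.
M4 starts after M2 ends, so M2 has no further overlaps.
M5 starts before M4 ends → M4 and M5 overlap.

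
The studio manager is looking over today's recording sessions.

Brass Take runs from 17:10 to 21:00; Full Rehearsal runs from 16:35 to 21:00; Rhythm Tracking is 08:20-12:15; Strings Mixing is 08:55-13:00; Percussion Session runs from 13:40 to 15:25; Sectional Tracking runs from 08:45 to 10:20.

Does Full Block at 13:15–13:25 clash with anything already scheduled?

No — it doesn't clash with anything

Rhythm Tracking: ends 12:15 at or before Full Block starts 13:15 → clear.
Sectional Tracking: ends 10:20 at or before Full Block starts 13:15 → clear.
Strings Mixing: ends 13:00 at or before Full Block starts 13:15 → clear.
Percussion Session: starts 13:40 at or after Full Block ends 13:25 → clear.
Full Rehearsal: starts 16:35 at or after Full Block ends 13:25 → clear.
Brass Take: starts 17:10 at or after Full Block ends 13:25 → clear.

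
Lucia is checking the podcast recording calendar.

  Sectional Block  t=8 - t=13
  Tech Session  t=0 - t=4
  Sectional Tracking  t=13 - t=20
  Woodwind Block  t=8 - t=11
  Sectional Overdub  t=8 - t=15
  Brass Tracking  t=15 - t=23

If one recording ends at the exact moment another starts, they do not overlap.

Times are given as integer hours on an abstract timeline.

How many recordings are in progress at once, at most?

Walk through starts and ends in time order (an end at T is processed before a start at T):
t=0 start Tech Session → 1
t=4 end Tech Session → 0
t=8 start Sectional Block → 1
t=8 start Sectional Overdub → 2
t=8 start Woodwind Block → 3
t=11 end Woodwind Block → 2
t=13 end Sectional Block → 1
t=13 start Sectional Tracking → 2
t=15 end Sectional Overdub → 1
t=15 start Brass Tracking → 2
t=20 end Sectional Tracking → 1
t=23 end Brass Tracking → 0
Peak is 3, at t=8 (Sectional Block, Sectional Overdub, Woodwind Block).

3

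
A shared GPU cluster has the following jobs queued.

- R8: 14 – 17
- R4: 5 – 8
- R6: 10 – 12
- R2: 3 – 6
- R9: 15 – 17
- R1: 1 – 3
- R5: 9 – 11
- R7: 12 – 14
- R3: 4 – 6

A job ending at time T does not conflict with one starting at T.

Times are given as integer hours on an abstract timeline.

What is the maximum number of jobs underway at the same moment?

Walk through starts and ends in time order (an end at T is processed before a start at T):
1 start R1 → 1
3 end R1 → 0
3 start R2 → 1
4 start R3 → 2
5 start R4 → 3
6 end R2 → 2
6 end R3 → 1
8 end R4 → 0
9 start R5 → 1
10 start R6 → 2
11 end R5 → 1
12 end R6 → 0
12 start R7 → 1
14 end R7 → 0
14 start R8 → 1
15 start R9 → 2
17 end R8 → 1
17 end R9 → 0
Peak is 3, at 5 (R2, R3, R4).

3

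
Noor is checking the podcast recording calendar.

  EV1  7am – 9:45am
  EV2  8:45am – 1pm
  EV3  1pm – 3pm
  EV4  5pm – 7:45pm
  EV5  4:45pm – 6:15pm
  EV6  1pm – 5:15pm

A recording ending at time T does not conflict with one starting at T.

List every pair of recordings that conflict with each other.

Sorted by start: EV1, EV2, EV3, EV6, EV5, EV4.
EV2 starts before EV1 ends → EV1 and EV2 overlap.
EV3 starts after EV1 ends; EV1 is clear from here.
EV3 starts exactly when EV2 ends (back-to-back, no overlap); EV2 is clear from here.
EV6 starts before EV3 ends → EV3 and EV6 overlap.
EV5 starts after EV3 ends; EV3 is clear from here.
EV5 starts before EV6 ends → EV6 and EV5 overlap.
EV4 starts before EV6 ends → EV6 and EV4 overlap.
EV4 starts before EV5 ends → EV5 and EV4 overlap.

EV1 & EV2, EV3 & EV6, EV4 & EV5, EV4 & EV6, EV5 & EV6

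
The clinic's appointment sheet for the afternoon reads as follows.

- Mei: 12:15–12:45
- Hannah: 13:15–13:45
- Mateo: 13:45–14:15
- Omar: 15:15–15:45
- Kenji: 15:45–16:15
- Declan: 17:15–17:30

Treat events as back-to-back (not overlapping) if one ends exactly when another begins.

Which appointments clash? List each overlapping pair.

Two intervals overlap when each starts before the other ends.
Sorted by start: Mei, Hannah, Mateo, Omar, Kenji, Declan.
Hannah starts after Mei ends, so Mei has no further overlaps.
Mateo starts exactly when Hannah ends (back-to-back, no overlap), so Hannah has no further overlaps.
Omar starts after Mateo ends, so Mateo has no further overlaps.
Kenji starts exactly when Omar ends (back-to-back, no overlap), so Omar has no further overlaps.
Declan starts after Kenji ends.

no overlapping pairs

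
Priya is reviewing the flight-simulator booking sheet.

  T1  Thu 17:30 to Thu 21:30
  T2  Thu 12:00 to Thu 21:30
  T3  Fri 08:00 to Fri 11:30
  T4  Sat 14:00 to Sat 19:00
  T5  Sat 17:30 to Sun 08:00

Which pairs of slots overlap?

Sorted by start: T2, T1, T3, T4, T5.
T1 starts before T2 ends → T2 and T1 overlap.
T3 starts after T2 ends, so nothing later overlaps T2 either.
T3 starts after T1 ends, so nothing later overlaps T1 either.
T4 starts after T3 ends, so nothing later overlaps T3 either.
T5 starts before T4 ends → T4 and T5 overlap.

T1 & T2, T4 & T5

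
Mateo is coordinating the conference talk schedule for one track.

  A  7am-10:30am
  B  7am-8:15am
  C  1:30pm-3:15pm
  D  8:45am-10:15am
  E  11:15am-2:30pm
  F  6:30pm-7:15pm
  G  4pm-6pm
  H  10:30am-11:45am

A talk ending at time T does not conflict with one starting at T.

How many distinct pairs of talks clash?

Sorted by start: A, B, D, H, E, C, G, F.
B starts before A ends → A and B overlap.
D starts before A ends → A and D overlap.
H starts exactly when A ends (back-to-back, no overlap), so A has no further overlaps.
D starts after B ends, so B has no further overlaps.
H starts after D ends, so D has no further overlaps.
E starts before H ends → H and E overlap.
C starts after H ends, so H has no further overlaps.
C starts before E ends → E and C overlap.
G starts after E ends, so E has no further overlaps.
G starts after C ends, so C has no further overlaps.
F starts after G ends.
Overlapping pairs: A & B, A & D, C & E, E & H — 4 in total.

4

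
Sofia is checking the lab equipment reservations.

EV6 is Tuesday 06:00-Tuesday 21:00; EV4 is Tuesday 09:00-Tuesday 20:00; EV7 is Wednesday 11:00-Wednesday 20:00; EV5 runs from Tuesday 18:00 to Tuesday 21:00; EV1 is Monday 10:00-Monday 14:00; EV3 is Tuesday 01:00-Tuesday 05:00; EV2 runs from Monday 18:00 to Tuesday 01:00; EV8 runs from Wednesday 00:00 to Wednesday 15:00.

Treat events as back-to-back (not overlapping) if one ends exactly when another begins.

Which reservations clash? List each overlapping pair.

EV4 & EV5, EV4 & EV6, EV5 & EV6, EV7 & EV8

Sorted by start: EV1, EV2, EV3, EV6, EV4, EV5, EV8, EV7.
EV2 starts after EV1 ends, so nothing later overlaps EV1 either.
EV3 starts exactly when EV2 ends (back-to-back, no overlap), so nothing later overlaps EV2 either.
EV6 starts after EV3 ends, so nothing later overlaps EV3 either.
EV4 starts before EV6 ends → EV6 and EV4 overlap.
EV5 starts before EV6 ends → EV6 and EV5 overlap.
EV8 starts after EV6 ends, so nothing later overlaps EV6 either.
EV5 starts before EV4 ends → EV4 and EV5 overlap.
EV8 starts after EV4 ends, so nothing later overlaps EV4 either.
EV8 starts after EV5 ends, so nothing later overlaps EV5 either.
EV7 starts before EV8 ends → EV8 and EV7 overlap.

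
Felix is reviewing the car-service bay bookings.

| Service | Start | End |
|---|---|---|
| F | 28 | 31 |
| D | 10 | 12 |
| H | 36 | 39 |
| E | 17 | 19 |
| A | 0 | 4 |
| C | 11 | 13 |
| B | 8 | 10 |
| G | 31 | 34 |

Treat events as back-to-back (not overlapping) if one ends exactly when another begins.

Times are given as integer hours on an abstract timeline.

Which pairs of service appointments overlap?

Sorted by start: A, B, D, C, E, F, G, H.
B starts after A ends; A is clear from here.
D starts exactly when B ends (back-to-back, no overlap); B is clear from here.
C starts before D ends → D and C overlap.
E starts after D ends; D is clear from here.
E starts after C ends; C is clear from here.
F starts after E ends; E is clear from here.
G starts exactly when F ends (back-to-back, no overlap); F is clear from here.
H starts after G ends.

C & D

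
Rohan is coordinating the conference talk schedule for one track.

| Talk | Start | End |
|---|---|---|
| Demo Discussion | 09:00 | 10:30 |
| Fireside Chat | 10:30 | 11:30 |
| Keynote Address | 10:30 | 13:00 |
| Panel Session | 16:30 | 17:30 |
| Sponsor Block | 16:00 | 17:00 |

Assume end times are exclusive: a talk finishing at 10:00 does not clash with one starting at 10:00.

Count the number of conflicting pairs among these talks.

2

Sorted by start: Demo Discussion, Fireside Chat, Keynote Address, Sponsor Block, Panel Session.
Fireside Chat starts exactly when Demo Discussion ends (back-to-back, no overlap), so nothing later overlaps Demo Discussion either.
Keynote Address starts before Fireside Chat ends → Fireside Chat and Keynote Address overlap.
Sponsor Block starts after Fireside Chat ends, so nothing later overlaps Fireside Chat either.
Sponsor Block starts after Keynote Address ends, so nothing later overlaps Keynote Address either.
Panel Session starts before Sponsor Block ends → Sponsor Block and Panel Session overlap.
Overlapping pairs: Fireside Chat & Keynote Address, Panel Session & Sponsor Block — 2 in total.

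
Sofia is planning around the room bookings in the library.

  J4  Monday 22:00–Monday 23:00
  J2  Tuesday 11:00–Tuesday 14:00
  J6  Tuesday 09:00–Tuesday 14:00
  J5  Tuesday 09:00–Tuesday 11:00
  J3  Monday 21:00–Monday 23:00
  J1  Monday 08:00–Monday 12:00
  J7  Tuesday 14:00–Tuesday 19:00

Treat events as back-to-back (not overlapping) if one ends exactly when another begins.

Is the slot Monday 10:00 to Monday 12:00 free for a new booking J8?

No — it overlaps J1

J1: starts Monday 08:00 before J8 ends Monday 12:00, and ends Monday 12:00 after J8 starts Monday 10:00 → overlap.
J3: starts Monday 21:00 at or after J8 ends Monday 12:00 → clear.
J4: starts Monday 22:00 at or after J8 ends Monday 12:00 → clear.
J5: starts Tuesday 09:00 at or after J8 ends Monday 12:00 → clear.
J6: starts Tuesday 09:00 at or after J8 ends Monday 12:00 → clear.
J2: starts Tuesday 11:00 at or after J8 ends Monday 12:00 → clear.
J7: starts Tuesday 14:00 at or after J8 ends Monday 12:00 → clear.
J8 overlaps J1.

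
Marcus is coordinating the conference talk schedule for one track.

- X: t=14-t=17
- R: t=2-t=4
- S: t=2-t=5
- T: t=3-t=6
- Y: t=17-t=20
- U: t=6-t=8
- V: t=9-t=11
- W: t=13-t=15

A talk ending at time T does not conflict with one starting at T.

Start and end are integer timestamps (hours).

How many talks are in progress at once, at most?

Sweep the timeline, counting +1 at each start and −1 at each end (ends before starts at a tie):
t=2 start R → 1
t=2 start S → 2
t=3 start T → 3
t=4 end R → 2
t=5 end S → 1
t=6 end T → 0
t=6 start U → 1
t=8 end U → 0
t=9 start V → 1
t=11 end V → 0
t=13 start W → 1
t=14 start X → 2
t=15 end W → 1
t=17 end X → 0
t=17 start Y → 1
t=20 end Y → 0
Peak is 3, at t=3 (R, S, T).

3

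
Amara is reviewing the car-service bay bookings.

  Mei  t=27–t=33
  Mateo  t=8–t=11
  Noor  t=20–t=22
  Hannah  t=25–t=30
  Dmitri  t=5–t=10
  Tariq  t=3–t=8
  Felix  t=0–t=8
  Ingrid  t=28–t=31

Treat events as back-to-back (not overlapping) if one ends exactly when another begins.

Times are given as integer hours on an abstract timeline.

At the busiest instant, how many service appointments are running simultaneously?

3

Walk through starts and ends in time order (an end at T is processed before a start at T):
t=0 start Felix → 1
t=3 start Tariq → 2
t=5 start Dmitri → 3
t=8 end Felix → 2
t=8 end Tariq → 1
t=8 start Mateo → 2
t=10 end Dmitri → 1
t=11 end Mateo → 0
t=20 start Noor → 1
t=22 end Noor → 0
t=25 start Hannah → 1
t=27 start Mei → 2
t=28 start Ingrid → 3
t=30 end Hannah → 2
t=31 end Ingrid → 1
t=33 end Mei → 0
Peak is 3, at t=5 (Dmitri, Felix, Tariq).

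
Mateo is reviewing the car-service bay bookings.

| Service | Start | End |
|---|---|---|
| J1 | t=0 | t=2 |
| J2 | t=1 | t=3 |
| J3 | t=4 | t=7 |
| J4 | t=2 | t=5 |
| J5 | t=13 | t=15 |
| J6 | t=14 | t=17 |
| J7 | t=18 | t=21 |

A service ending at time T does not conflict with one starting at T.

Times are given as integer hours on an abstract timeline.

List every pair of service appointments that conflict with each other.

J1 & J2, J2 & J4, J3 & J4, J5 & J6

Sorted by start: J1, J2, J4, J3, J5, J6, J7.
J2 starts before J1 ends → J1 and J2 overlap.
J4 starts exactly when J1 ends (back-to-back, no overlap), so nothing later overlaps J1 either.
J4 starts before J2 ends → J2 and J4 overlap.
J3 starts after J2 ends, so nothing later overlaps J2 either.
J3 starts before J4 ends → J4 and J3 overlap.
J5 starts after J4 ends, so nothing later overlaps J4 either.
J5 starts after J3 ends, so nothing later overlaps J3 either.
J6 starts before J5 ends → J5 and J6 overlap.
J7 starts after J5 ends.
J7 starts after J6 ends.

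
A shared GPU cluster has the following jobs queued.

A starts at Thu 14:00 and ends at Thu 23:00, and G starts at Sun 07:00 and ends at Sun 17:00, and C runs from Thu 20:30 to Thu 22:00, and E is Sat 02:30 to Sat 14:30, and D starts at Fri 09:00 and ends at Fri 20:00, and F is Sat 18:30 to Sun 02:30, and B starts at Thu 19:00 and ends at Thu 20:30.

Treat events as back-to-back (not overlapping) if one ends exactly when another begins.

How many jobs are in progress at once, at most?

Sweep the timeline, counting +1 at each start and −1 at each end (ends before starts at a tie):
Thu 14:00 start A → 1
Thu 19:00 start B → 2
Thu 20:30 end B → 1
Thu 20:30 start C → 2
Thu 22:00 end C → 1
Thu 23:00 end A → 0
Fri 09:00 start D → 1
Fri 20:00 end D → 0
Sat 02:30 start E → 1
Sat 14:30 end E → 0
Sat 18:30 start F → 1
Sun 02:30 end F → 0
Sun 07:00 start G → 1
Sun 17:00 end G → 0
Peak is 2, at Thu 19:00 (A, B).

2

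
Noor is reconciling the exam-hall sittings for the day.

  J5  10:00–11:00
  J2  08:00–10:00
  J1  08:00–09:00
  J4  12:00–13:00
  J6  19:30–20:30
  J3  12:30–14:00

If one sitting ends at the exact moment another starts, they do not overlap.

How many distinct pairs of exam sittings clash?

2

Sorted by start: J1, J2, J5, J4, J3, J6.
J2 starts before J1 ends → J1 and J2 overlap.
J5 starts after J1 ends; J1 is clear from here.
J5 starts exactly when J2 ends (back-to-back, no overlap); J2 is clear from here.
J4 starts after J5 ends; J5 is clear from here.
J3 starts before J4 ends → J4 and J3 overlap.
J6 starts after J4 ends.
J6 starts after J3 ends.
Overlapping pairs: J1 & J2, J3 & J4 — 2 in total.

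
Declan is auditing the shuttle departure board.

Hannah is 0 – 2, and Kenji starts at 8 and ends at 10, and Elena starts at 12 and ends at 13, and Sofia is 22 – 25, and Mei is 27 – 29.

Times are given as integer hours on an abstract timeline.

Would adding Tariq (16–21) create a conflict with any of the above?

Hannah: ends 2 at or before Tariq starts 16 → clear.
Kenji: ends 10 at or before Tariq starts 16 → clear.
Elena: ends 13 at or before Tariq starts 16 → clear.
Sofia: starts 22 at or after Tariq ends 21 → clear.
Mei: starts 27 at or after Tariq ends 21 → clear.

No — it doesn't clash with anything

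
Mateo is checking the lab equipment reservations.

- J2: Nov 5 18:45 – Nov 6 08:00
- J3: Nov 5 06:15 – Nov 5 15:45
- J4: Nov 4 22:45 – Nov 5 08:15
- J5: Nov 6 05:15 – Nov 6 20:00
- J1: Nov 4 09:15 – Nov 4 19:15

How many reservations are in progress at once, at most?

Sort all start/end points and keep a running count:
Nov 4 09:15 start J1 → 1
Nov 4 19:15 end J1 → 0
Nov 4 22:45 start J4 → 1
Nov 5 06:15 start J3 → 2
Nov 5 08:15 end J4 → 1
Nov 5 15:45 end J3 → 0
Nov 5 18:45 start J2 → 1
Nov 6 05:15 start J5 → 2
Nov 6 08:00 end J2 → 1
Nov 6 20:00 end J5 → 0
Peak is 2, at Nov 5 06:15 (J3, J4).

2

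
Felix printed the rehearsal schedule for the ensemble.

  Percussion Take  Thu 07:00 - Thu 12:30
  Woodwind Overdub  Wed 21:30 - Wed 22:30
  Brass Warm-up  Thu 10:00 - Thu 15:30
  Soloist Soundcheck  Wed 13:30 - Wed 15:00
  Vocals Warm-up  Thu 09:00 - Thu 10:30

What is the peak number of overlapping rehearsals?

Walk through starts and ends in time order (an end at T is processed before a start at T):
Wed 13:30 start Soloist Soundcheck → 1
Wed 15:00 end Soloist Soundcheck → 0
Wed 21:30 start Woodwind Overdub → 1
Wed 22:30 end Woodwind Overdub → 0
Thu 07:00 start Percussion Take → 1
Thu 09:00 start Vocals Warm-up → 2
Thu 10:00 start Brass Warm-up → 3
Thu 10:30 end Vocals Warm-up → 2
Thu 12:30 end Percussion Take → 1
Thu 15:30 end Brass Warm-up → 0
Peak is 3, at Thu 10:00 (Brass Warm-up, Percussion Take, Vocals Warm-up).

3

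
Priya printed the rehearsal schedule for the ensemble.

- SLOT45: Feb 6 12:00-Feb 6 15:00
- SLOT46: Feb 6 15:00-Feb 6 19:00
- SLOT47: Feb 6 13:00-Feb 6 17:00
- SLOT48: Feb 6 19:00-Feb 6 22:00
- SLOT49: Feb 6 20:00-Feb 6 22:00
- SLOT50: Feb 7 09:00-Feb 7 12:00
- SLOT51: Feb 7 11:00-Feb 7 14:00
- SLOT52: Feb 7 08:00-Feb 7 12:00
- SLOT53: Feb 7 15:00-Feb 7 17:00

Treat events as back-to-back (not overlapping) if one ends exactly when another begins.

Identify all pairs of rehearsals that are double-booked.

SLOT45 & SLOT47, SLOT46 & SLOT47, SLOT48 & SLOT49, SLOT50 & SLOT51, SLOT50 & SLOT52, SLOT51 & SLOT52

Check each pair: they overlap iff neither finishes before the other starts.
Sorted by start: SLOT45, SLOT47, SLOT46, SLOT48, SLOT49, SLOT52, SLOT50, SLOT51, SLOT53.
SLOT47 starts before SLOT45 ends → SLOT45 and SLOT47 overlap.
SLOT46 starts exactly when SLOT45 ends (back-to-back, no overlap), so nothing later overlaps SLOT45 either.
SLOT46 starts before SLOT47 ends → SLOT47 and SLOT46 overlap.
SLOT48 starts after SLOT47 ends, so nothing later overlaps SLOT47 either.
SLOT48 starts exactly when SLOT46 ends (back-to-back, no overlap), so nothing later overlaps SLOT46 either.
SLOT49 starts before SLOT48 ends → SLOT48 and SLOT49 overlap.
SLOT52 starts after SLOT48 ends, so nothing later overlaps SLOT48 either.
SLOT52 starts after SLOT49 ends, so nothing later overlaps SLOT49 either.
SLOT50 starts before SLOT52 ends → SLOT52 and SLOT50 overlap.
SLOT51 starts before SLOT52 ends → SLOT52 and SLOT51 overlap.
SLOT53 starts after SLOT52 ends.
SLOT51 starts before SLOT50 ends → SLOT50 and SLOT51 overlap.
SLOT53 starts after SLOT50 ends.
SLOT53 starts after SLOT51 ends.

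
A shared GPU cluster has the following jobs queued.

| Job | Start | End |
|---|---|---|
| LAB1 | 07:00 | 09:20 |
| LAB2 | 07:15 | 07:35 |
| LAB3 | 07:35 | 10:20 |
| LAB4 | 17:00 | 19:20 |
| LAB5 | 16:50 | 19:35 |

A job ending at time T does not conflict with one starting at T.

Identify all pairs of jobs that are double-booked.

LAB1 & LAB2, LAB1 & LAB3, LAB4 & LAB5

Sorted by start: LAB1, LAB2, LAB3, LAB5, LAB4.
LAB2 starts before LAB1 ends → LAB1 and LAB2 overlap.
LAB3 starts before LAB1 ends → LAB1 and LAB3 overlap.
LAB5 starts after LAB1 ends; LAB1 is clear from here.
LAB3 starts exactly when LAB2 ends (back-to-back, no overlap); LAB2 is clear from here.
LAB5 starts after LAB3 ends; LAB3 is clear from here.
LAB4 starts before LAB5 ends → LAB5 and LAB4 overlap.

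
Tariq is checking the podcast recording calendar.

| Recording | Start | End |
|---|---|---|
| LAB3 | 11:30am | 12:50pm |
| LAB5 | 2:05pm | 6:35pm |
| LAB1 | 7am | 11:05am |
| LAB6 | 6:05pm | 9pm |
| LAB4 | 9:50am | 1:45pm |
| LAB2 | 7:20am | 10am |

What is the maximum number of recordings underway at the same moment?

Walk through starts and ends in time order (an end at T is processed before a start at T):
7am start LAB1 → 1
7:20am start LAB2 → 2
9:50am start LAB4 → 3
10am end LAB2 → 2
11:05am end LAB1 → 1
11:30am start LAB3 → 2
12:50pm end LAB3 → 1
1:45pm end LAB4 → 0
2:05pm start LAB5 → 1
6:05pm start LAB6 → 2
6:35pm end LAB5 → 1
9pm end LAB6 → 0
Peak is 3, at 9:50am (LAB1, LAB2, LAB4).

3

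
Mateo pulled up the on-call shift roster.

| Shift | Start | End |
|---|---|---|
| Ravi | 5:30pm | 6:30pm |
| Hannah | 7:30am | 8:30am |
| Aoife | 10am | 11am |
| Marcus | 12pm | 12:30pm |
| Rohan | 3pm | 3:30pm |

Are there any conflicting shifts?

Sorted by start: Hannah, Aoife, Marcus, Rohan, Ravi.
Aoife starts after Hannah ends, so Hannah has no further overlaps.
Marcus starts after Aoife ends, so Aoife has no further overlaps.
Rohan starts after Marcus ends, so Marcus has no further overlaps.
Ravi starts after Rohan ends.
Every pair is clear; the schedule has no overlaps.

No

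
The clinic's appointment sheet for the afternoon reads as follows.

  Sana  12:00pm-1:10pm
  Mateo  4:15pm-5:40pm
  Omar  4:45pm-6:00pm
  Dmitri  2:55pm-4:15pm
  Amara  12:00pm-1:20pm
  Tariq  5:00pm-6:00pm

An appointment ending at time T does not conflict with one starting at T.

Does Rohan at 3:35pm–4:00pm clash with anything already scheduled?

Yes — it overlaps Dmitri

Amara: ends 1:20pm at or before Rohan starts 3:35pm → clear.
Sana: ends 1:10pm at or before Rohan starts 3:35pm → clear.
Dmitri: starts 2:55pm before Rohan ends 4:00pm, and ends 4:15pm after Rohan starts 3:35pm → overlap.
Mateo: starts 4:15pm at or after Rohan ends 4:00pm → clear.
Omar: starts 4:45pm at or after Rohan ends 4:00pm → clear.
Tariq: starts 5:00pm at or after Rohan ends 4:00pm → clear.
Rohan overlaps Dmitri.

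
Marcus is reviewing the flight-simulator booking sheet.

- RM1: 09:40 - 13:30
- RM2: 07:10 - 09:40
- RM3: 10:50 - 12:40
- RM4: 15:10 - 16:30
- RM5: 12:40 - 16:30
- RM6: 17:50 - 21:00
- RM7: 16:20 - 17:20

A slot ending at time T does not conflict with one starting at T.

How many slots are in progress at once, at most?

Sweep the timeline, counting +1 at each start and −1 at each end (ends before starts at a tie):
07:10 start RM2 → 1
09:40 end RM2 → 0
09:40 start RM1 → 1
10:50 start RM3 → 2
12:40 end RM3 → 1
12:40 start RM5 → 2
13:30 end RM1 → 1
15:10 start RM4 → 2
16:20 start RM7 → 3
16:30 end RM4 → 2
16:30 end RM5 → 1
17:20 end RM7 → 0
17:50 start RM6 → 1
21:00 end RM6 → 0
Peak is 3, at 16:20 (RM4, RM5, RM7).

3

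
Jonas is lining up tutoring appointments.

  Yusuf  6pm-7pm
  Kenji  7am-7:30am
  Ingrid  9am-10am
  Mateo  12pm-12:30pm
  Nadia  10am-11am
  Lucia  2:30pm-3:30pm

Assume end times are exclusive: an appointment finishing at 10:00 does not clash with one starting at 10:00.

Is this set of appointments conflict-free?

Yes

Check each pair: they overlap iff neither finishes before the other starts.
Sorted by start: Kenji, Ingrid, Nadia, Mateo, Lucia, Yusuf.
Ingrid starts after Kenji ends, so Kenji has no further overlaps.
Nadia starts exactly when Ingrid ends (back-to-back, no overlap), so Ingrid has no further overlaps.
Mateo starts after Nadia ends, so Nadia has no further overlaps.
Lucia starts after Mateo ends, so Mateo has no further overlaps.
Yusuf starts after Lucia ends.
Every pair is clear; the schedule has no overlaps.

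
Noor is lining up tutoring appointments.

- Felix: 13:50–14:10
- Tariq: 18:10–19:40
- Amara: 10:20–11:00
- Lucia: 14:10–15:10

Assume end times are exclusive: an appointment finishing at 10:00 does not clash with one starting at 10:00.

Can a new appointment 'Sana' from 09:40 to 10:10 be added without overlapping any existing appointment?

Yes — the slot is free

Amara: starts 10:20 at or after Sana ends 10:10 → clear.
Felix: starts 13:50 at or after Sana ends 10:10 → clear.
Lucia: starts 14:10 at or after Sana ends 10:10 → clear.
Tariq: starts 18:10 at or after Sana ends 10:10 → clear.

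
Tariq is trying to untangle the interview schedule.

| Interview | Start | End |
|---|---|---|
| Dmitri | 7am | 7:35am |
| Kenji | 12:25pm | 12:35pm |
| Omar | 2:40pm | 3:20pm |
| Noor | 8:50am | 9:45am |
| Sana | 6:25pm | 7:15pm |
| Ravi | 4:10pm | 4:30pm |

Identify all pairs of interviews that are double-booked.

Sorted by start: Dmitri, Noor, Kenji, Omar, Ravi, Sana.
Noor starts after Dmitri ends — done with Dmitri.
Kenji starts after Noor ends — done with Noor.
Omar starts after Kenji ends — done with Kenji.
Ravi starts after Omar ends — done with Omar.
Sana starts after Ravi ends.

no conflicts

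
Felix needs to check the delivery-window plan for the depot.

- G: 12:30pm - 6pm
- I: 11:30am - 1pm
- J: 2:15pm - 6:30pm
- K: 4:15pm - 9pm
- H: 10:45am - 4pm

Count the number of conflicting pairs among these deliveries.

7

Sorted by start: H, I, G, J, K.
I starts before H ends → H and I overlap.
G starts before H ends → H and G overlap.
J starts before H ends → H and J overlap.
K starts after H ends.
G starts before I ends → I and G overlap.
J starts after I ends, so nothing later overlaps I either.
J starts before G ends → G and J overlap.
K starts before G ends → G and K overlap.
K starts before J ends → J and K overlap.
Overlapping pairs: G & H, G & I, G & J, G & K, H & I, H & J, J & K — 7 in total.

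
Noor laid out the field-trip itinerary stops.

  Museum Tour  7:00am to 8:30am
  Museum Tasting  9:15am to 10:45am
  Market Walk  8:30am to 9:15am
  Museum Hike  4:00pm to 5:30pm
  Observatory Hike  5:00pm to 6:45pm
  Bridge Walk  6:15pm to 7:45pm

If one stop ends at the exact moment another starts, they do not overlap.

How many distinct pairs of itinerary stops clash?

Sorted by start: Museum Tour, Market Walk, Museum Tasting, Museum Hike, Observatory Hike, Bridge Walk.
Market Walk starts exactly when Museum Tour ends (back-to-back, no overlap); Museum Tour is clear from here.
Museum Tasting starts exactly when Market Walk ends (back-to-back, no overlap); Market Walk is clear from here.
Museum Hike starts after Museum Tasting ends; Museum Tasting is clear from here.
Observatory Hike starts before Museum Hike ends → Museum Hike and Observatory Hike overlap.
Bridge Walk starts after Museum Hike ends.
Bridge Walk starts before Observatory Hike ends → Observatory Hike and Bridge Walk overlap.
Overlapping pairs: Bridge Walk & Observatory Hike, Museum Hike & Observatory Hike — 2 in total.

2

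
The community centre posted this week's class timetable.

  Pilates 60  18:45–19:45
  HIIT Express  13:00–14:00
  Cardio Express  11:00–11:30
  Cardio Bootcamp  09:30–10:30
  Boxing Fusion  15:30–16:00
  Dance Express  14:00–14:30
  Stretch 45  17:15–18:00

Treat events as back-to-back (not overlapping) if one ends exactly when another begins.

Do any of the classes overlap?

Sorted by start: Cardio Bootcamp, Cardio Express, HIIT Express, Dance Express, Boxing Fusion, Stretch 45, Pilates 60.
Cardio Express starts after Cardio Bootcamp ends, so nothing later overlaps Cardio Bootcamp either.
HIIT Express starts after Cardio Express ends, so nothing later overlaps Cardio Express either.
Dance Express starts exactly when HIIT Express ends (back-to-back, no overlap), so nothing later overlaps HIIT Express either.
Boxing Fusion starts after Dance Express ends, so nothing later overlaps Dance Express either.
Stretch 45 starts after Boxing Fusion ends, so nothing later overlaps Boxing Fusion either.
Pilates 60 starts after Stretch 45 ends.
Every pair is clear; the schedule has no overlaps.

No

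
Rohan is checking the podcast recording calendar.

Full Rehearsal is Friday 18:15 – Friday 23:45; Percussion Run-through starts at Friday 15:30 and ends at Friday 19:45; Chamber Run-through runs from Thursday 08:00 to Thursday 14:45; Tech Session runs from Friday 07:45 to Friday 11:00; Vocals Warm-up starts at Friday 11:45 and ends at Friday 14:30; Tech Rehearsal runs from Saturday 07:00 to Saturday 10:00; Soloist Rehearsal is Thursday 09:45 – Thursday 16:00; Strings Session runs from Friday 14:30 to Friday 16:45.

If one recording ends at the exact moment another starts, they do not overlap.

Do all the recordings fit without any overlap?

No

Sorted by start: Chamber Run-through, Soloist Rehearsal, Tech Session, Vocals Warm-up, Strings Session, Percussion Run-through, Full Rehearsal, Tech Rehearsal.
Soloist Rehearsal starts before Chamber Run-through ends → Chamber Run-through and Soloist Rehearsal overlap.
That's a conflict, so the schedule is not conflict-free.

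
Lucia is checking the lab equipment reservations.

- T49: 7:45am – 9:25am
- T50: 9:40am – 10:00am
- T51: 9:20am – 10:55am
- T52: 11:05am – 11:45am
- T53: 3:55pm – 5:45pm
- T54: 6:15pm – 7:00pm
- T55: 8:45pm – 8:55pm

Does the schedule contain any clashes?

Two intervals overlap when each starts before the other ends.
Sorted by start: T49, T51, T50, T52, T53, T54, T55.
T51 starts before T49 ends → T49 and T51 overlap.
That's a conflict, so the schedule is not conflict-free.

Yes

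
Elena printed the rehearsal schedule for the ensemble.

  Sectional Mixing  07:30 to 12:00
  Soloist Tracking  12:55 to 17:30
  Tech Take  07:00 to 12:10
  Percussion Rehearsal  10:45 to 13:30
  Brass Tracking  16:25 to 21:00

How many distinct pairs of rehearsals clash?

Sorted by start: Tech Take, Sectional Mixing, Percussion Rehearsal, Soloist Tracking, Brass Tracking.
Sectional Mixing starts before Tech Take ends → Tech Take and Sectional Mixing overlap.
Percussion Rehearsal starts before Tech Take ends → Tech Take and Percussion Rehearsal overlap.
Soloist Tracking starts after Tech Take ends, so nothing later overlaps Tech Take either.
Percussion Rehearsal starts before Sectional Mixing ends → Sectional Mixing and Percussion Rehearsal overlap.
Soloist Tracking starts after Sectional Mixing ends, so nothing later overlaps Sectional Mixing either.
Soloist Tracking starts before Percussion Rehearsal ends → Percussion Rehearsal and Soloist Tracking overlap.
Brass Tracking starts after Percussion Rehearsal ends.
Brass Tracking starts before Soloist Tracking ends → Soloist Tracking and Brass Tracking overlap.
Overlapping pairs: Brass Tracking & Soloist Tracking, Percussion Rehearsal & Sectional Mixing, Percussion Rehearsal & Soloist Tracking, Percussion Rehearsal & Tech Take, Sectional Mixing & Tech Take — 5 in total.

5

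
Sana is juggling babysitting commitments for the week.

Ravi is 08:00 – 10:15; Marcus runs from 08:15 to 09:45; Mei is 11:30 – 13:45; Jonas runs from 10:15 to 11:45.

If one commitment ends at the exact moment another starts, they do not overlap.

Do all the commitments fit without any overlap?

Sorted by start: Ravi, Marcus, Jonas, Mei.
Marcus starts before Ravi ends → Ravi and Marcus overlap.
That's a conflict, so the schedule is not conflict-free.

No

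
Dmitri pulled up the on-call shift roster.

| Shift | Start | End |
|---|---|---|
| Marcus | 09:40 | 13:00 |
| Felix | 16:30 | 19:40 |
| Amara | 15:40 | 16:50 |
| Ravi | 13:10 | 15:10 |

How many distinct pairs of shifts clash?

1

Sorted by start: Marcus, Ravi, Amara, Felix.
Ravi starts after Marcus ends — done with Marcus.
Amara starts after Ravi ends — done with Ravi.
Felix starts before Amara ends → Amara and Felix overlap.
Overlapping pairs: Amara & Felix — 1 in total.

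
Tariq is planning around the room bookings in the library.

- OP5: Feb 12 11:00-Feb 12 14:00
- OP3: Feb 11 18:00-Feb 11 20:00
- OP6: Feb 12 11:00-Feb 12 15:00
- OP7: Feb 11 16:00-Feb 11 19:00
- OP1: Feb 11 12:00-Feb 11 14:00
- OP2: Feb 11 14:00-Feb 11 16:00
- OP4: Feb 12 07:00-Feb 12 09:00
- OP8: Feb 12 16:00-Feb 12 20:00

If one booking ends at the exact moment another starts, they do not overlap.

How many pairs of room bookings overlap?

2

Sorted by start: OP1, OP2, OP7, OP3, OP4, OP5, OP6, OP8.
OP2 starts exactly when OP1 ends (back-to-back, no overlap), so OP1 has no further overlaps.
OP7 starts exactly when OP2 ends (back-to-back, no overlap), so OP2 has no further overlaps.
OP3 starts before OP7 ends → OP7 and OP3 overlap.
OP4 starts after OP7 ends, so OP7 has no further overlaps.
OP4 starts after OP3 ends, so OP3 has no further overlaps.
OP5 starts after OP4 ends, so OP4 has no further overlaps.
OP6 starts before OP5 ends → OP5 and OP6 overlap.
OP8 starts after OP5 ends.
OP8 starts after OP6 ends.
Overlapping pairs: OP3 & OP7, OP5 & OP6 — 2 in total.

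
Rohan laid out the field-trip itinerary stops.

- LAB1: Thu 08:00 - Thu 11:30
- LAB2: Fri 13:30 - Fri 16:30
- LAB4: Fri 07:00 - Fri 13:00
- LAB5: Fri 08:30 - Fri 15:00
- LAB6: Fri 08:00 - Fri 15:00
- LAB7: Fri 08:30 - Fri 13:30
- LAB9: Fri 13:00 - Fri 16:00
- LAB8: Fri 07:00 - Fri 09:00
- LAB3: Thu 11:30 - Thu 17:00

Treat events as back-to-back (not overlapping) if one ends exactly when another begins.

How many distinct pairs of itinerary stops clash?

16

Sorted by start: LAB1, LAB3, LAB4, LAB8, LAB6, LAB5, LAB7, LAB9, LAB2.
LAB3 starts exactly when LAB1 ends (back-to-back, no overlap); LAB1 is clear from here.
LAB4 starts after LAB3 ends; LAB3 is clear from here.
LAB8 starts before LAB4 ends → LAB4 and LAB8 overlap.
LAB6 starts before LAB4 ends → LAB4 and LAB6 overlap.
LAB5 starts before LAB4 ends → LAB4 and LAB5 overlap.
LAB7 starts before LAB4 ends → LAB4 and LAB7 overlap.
LAB9 starts exactly when LAB4 ends (back-to-back, no overlap); LAB4 is clear from here.
LAB6 starts before LAB8 ends → LAB8 and LAB6 overlap.
LAB5 starts before LAB8 ends → LAB8 and LAB5 overlap.
LAB7 starts before LAB8 ends → LAB8 and LAB7 overlap.
LAB9 starts after LAB8 ends; LAB8 is clear from here.
LAB5 starts before LAB6 ends → LAB6 and LAB5 overlap.
LAB7 starts before LAB6 ends → LAB6 and LAB7 overlap.
LAB9 starts before LAB6 ends → LAB6 and LAB9 overlap.
LAB2 starts before LAB6 ends → LAB6 and LAB2 overlap.
LAB7 starts before LAB5 ends → LAB5 and LAB7 overlap.
LAB9 starts before LAB5 ends → LAB5 and LAB9 overlap.
LAB2 starts before LAB5 ends → LAB5 and LAB2 overlap.
LAB9 starts before LAB7 ends → LAB7 and LAB9 overlap.
LAB2 starts exactly when LAB7 ends (back-to-back, no overlap).
LAB2 starts before LAB9 ends → LAB9 and LAB2 overlap.
Overlapping pairs: LAB2 & LAB5, LAB2 & LAB6, LAB2 & LAB9, LAB4 & LAB5, LAB4 & LAB6, LAB4 & LAB7, LAB4 & LAB8, LAB5 & LAB6, LAB5 & LAB7, LAB5 & LAB8, LAB5 & LAB9, LAB6 & LAB7, LAB6 & LAB8, LAB6 & LAB9, LAB7 & LAB8, LAB7 & LAB9 — 16 in total.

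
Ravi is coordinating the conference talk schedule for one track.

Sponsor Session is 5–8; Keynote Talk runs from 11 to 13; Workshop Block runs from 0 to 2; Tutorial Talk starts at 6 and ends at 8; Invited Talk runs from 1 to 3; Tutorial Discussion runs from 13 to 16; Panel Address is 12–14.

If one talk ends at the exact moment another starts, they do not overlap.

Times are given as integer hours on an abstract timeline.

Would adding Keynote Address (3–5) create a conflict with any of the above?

Workshop Block: ends 2 at or before Keynote Address starts 3 → clear.
Invited Talk: ends 3 at or before Keynote Address starts 3 → clear.
Sponsor Session: starts 5 at or after Keynote Address ends 5 → clear.
Tutorial Talk: starts 6 at or after Keynote Address ends 5 → clear.
Keynote Talk: starts 11 at or after Keynote Address ends 5 → clear.
Panel Address: starts 12 at or after Keynote Address ends 5 → clear.
Tutorial Discussion: starts 13 at or after Keynote Address ends 5 → clear.

No — it doesn't clash with anything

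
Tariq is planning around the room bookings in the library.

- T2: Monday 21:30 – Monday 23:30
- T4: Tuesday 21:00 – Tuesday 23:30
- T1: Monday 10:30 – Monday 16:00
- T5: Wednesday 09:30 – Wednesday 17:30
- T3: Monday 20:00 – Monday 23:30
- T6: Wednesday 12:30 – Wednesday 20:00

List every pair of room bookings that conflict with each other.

T2 & T3, T5 & T6

Sorted by start: T1, T3, T2, T4, T5, T6.
T3 starts after T1 ends, so nothing later overlaps T1 either.
T2 starts before T3 ends → T3 and T2 overlap.
T4 starts after T3 ends, so nothing later overlaps T3 either.
T4 starts after T2 ends, so nothing later overlaps T2 either.
T5 starts after T4 ends, so nothing later overlaps T4 either.
T6 starts before T5 ends → T5 and T6 overlap.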